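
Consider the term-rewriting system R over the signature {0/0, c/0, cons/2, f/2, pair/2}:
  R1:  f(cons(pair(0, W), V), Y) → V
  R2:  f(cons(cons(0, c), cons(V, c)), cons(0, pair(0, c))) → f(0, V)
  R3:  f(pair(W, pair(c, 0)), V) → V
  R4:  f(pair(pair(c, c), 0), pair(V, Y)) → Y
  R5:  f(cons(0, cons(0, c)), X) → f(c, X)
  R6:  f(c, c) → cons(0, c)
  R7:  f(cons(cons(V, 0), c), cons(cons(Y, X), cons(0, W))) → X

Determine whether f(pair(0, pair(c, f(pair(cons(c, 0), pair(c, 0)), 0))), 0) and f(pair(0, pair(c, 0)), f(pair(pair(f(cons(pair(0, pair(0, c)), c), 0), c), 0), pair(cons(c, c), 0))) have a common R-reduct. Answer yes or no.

yes — NF(t₁) = 0, NF(t₂) = 0

Reduce t₁ = f(pair(0, pair(c, f(pair(cons(c, 0), pair(c, 0)), 0))), 0):
1. f(pair(0, pair(c, f(pair(cons(c, 0), pair(c, 0)), 0))), 0)  →  f(pair(0, pair(c, 0)), 0)   [R3 at 1.2.2]
2. f(pair(0, pair(c, 0)), 0)  →  0   [R3 at ε]

Reduce t₂ = f(pair(0, pair(c, 0)), f(pair(pair(f(cons(pair(0, pair(0, c)), c), 0), c), 0), pair(cons(c, c), 0))):
1. f(pair(0, pair(c, 0)), f(pair(pair(f(cons(pair(0, pair(0, c)), c), 0), c), 0), pair(cons(c, c), 0)))  →  f(pair(pair(f(cons(pair(0, pair(0, c)), c), 0), c), 0), pair(cons(c, c), 0))   [R3 at ε]
2. f(pair(pair(f(cons(pair(0, pair(0, c)), c), 0), c), 0), pair(cons(c, c), 0))  →  f(pair(pair(c, c), 0), pair(cons(c, c), 0))   [R1 at 1.1.1]
3. f(pair(pair(c, c), 0), pair(cons(c, c), 0))  →  0   [R4 at ε]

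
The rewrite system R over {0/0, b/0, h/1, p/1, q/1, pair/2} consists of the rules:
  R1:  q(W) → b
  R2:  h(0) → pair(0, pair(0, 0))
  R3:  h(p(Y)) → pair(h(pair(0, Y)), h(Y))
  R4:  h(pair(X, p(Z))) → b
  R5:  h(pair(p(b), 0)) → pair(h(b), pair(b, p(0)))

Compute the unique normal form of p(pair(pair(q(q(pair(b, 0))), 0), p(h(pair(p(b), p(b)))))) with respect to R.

p(pair(pair(b, 0), p(b)))

1. p(pair(pair(q(q(pair(b, 0))), 0), p(h(pair(p(b), p(b))))))  →  p(pair(pair(b, 0), p(h(pair(p(b), p(b))))))   [R1 at 1.1.1]
2. p(pair(pair(b, 0), p(h(pair(p(b), p(b))))))  →  p(pair(pair(b, 0), p(b)))   [R4 at 1.2.1]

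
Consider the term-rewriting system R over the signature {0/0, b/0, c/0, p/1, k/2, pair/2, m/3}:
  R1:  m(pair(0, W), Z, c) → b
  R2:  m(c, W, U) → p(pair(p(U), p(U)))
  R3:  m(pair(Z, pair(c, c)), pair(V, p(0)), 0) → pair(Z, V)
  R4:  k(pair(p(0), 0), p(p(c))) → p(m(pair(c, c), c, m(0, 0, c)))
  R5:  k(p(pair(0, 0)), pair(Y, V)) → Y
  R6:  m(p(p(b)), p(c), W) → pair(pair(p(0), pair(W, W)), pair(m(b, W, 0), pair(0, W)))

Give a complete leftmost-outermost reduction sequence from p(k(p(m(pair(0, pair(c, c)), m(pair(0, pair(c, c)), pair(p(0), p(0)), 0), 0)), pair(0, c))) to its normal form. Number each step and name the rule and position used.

p(0)

1. p(k(p(m(pair(0, pair(c, c)), m(pair(0, pair(c, c)), pair(p(0), p(0)), 0), 0)), pair(0, c)))  →  p(k(p(m(pair(0, pair(c, c)), pair(0, p(0)), 0)), pair(0, c)))   [R3 at 1.1.1.2]
2. p(k(p(m(pair(0, pair(c, c)), pair(0, p(0)), 0)), pair(0, c)))  →  p(k(p(pair(0, 0)), pair(0, c)))   [R3 at 1.1.1]
3. p(k(p(pair(0, 0)), pair(0, c)))  →  p(0)   [R5 at 1]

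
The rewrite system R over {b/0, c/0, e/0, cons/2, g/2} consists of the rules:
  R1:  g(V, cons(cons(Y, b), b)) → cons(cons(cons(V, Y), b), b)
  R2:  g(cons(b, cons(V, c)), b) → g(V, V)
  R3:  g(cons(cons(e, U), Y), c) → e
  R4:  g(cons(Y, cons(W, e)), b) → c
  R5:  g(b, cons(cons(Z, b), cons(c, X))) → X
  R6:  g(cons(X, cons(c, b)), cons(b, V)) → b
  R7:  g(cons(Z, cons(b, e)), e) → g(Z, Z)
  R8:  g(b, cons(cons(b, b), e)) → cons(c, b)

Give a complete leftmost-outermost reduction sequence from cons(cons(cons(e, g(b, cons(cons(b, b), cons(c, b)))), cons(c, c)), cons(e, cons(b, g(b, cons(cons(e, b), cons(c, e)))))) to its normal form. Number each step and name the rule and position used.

cons(cons(cons(e, b), cons(c, c)), cons(e, cons(b, e)))

1. cons(cons(cons(e, g(b, cons(cons(b, b), cons(c, b)))), cons(c, c)), cons(e, cons(b, g(b, cons(cons(e, b), cons(c, e))))))  →  cons(cons(cons(e, b), cons(c, c)), cons(e, cons(b, g(b, cons(cons(e, b), cons(c, e))))))   [R5 at 1.1.2]
2. cons(cons(cons(e, b), cons(c, c)), cons(e, cons(b, g(b, cons(cons(e, b), cons(c, e))))))  →  cons(cons(cons(e, b), cons(c, c)), cons(e, cons(b, e)))   [R5 at 2.2.2]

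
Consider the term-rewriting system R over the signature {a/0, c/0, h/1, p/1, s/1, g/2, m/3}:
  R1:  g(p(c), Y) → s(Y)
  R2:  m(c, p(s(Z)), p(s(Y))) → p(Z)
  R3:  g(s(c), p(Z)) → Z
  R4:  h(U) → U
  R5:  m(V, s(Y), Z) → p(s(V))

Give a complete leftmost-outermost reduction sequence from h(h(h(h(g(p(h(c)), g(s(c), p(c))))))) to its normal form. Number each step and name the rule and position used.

1. h(h(h(h(g(p(h(c)), g(s(c), p(c)))))))  →  h(h(h(g(p(h(c)), g(s(c), p(c))))))   [R4 at ε]
2. h(h(h(g(p(h(c)), g(s(c), p(c))))))  →  h(h(g(p(h(c)), g(s(c), p(c)))))   [R4 at ε]
3. h(h(g(p(h(c)), g(s(c), p(c)))))  →  h(g(p(h(c)), g(s(c), p(c))))   [R4 at ε]
4. h(g(p(h(c)), g(s(c), p(c))))  →  g(p(h(c)), g(s(c), p(c)))   [R4 at ε]
5. g(p(h(c)), g(s(c), p(c)))  →  g(p(c), g(s(c), p(c)))   [R4 at 1.1]
6. g(p(c), g(s(c), p(c)))  →  s(g(s(c), p(c)))   [R1 at ε]
7. s(g(s(c), p(c)))  →  s(c)   [R3 at 1]

s(c)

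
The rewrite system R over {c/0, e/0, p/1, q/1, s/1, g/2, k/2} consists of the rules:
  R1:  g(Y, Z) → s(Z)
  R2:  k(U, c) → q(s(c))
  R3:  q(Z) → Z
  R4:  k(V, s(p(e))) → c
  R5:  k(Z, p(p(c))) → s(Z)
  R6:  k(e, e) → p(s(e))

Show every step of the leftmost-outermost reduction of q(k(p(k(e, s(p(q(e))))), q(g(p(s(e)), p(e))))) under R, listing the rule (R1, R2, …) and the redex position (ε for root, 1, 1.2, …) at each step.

c

1. q(k(p(k(e, s(p(q(e))))), q(g(p(s(e)), p(e)))))  →  k(p(k(e, s(p(q(e))))), q(g(p(s(e)), p(e))))   [R3 at ε]
2. k(p(k(e, s(p(q(e))))), q(g(p(s(e)), p(e))))  →  k(p(k(e, s(p(e)))), q(g(p(s(e)), p(e))))   [R3 at 1.1.2.1.1]
3. k(p(k(e, s(p(e)))), q(g(p(s(e)), p(e))))  →  k(p(c), q(g(p(s(e)), p(e))))   [R4 at 1.1]
4. k(p(c), q(g(p(s(e)), p(e))))  →  k(p(c), g(p(s(e)), p(e)))   [R3 at 2]
5. k(p(c), g(p(s(e)), p(e)))  →  k(p(c), s(p(e)))   [R1 at 2]
6. k(p(c), s(p(e)))  →  c   [R4 at ε]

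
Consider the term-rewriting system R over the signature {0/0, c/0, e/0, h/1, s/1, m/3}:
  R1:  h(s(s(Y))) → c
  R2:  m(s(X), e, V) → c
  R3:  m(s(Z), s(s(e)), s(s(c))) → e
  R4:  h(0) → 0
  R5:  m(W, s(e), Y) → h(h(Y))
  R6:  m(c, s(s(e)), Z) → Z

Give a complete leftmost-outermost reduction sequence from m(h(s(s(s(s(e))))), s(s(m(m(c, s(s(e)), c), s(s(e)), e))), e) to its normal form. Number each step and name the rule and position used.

1. m(h(s(s(s(s(e))))), s(s(m(m(c, s(s(e)), c), s(s(e)), e))), e)  →  m(c, s(s(m(m(c, s(s(e)), c), s(s(e)), e))), e)   [R1 at 1]
2. m(c, s(s(m(m(c, s(s(e)), c), s(s(e)), e))), e)  →  m(c, s(s(m(c, s(s(e)), e))), e)   [R6 at 2.1.1.1]
3. m(c, s(s(m(c, s(s(e)), e))), e)  →  m(c, s(s(e)), e)   [R6 at 2.1.1]
4. m(c, s(s(e)), e)  →  e   [R6 at ε]

e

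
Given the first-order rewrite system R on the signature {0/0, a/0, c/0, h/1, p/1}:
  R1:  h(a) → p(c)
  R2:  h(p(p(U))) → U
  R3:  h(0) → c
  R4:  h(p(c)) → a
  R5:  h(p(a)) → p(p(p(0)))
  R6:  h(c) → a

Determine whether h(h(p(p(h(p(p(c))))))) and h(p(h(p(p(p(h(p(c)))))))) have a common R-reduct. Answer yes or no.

Reduce t₁ = h(h(p(p(h(p(p(c))))))):
1. h(h(p(p(h(p(p(c)))))))  →  h(h(p(p(c))))   [R2 at 1]
2. h(h(p(p(c))))  →  h(c)   [R2 at 1]
3. h(c)  →  a   [R6 at ε]

Reduce t₂ = h(p(h(p(p(p(h(p(c)))))))):
1. h(p(h(p(p(p(h(p(c))))))))  →  h(p(p(h(p(c)))))   [R2 at 1.1]
2. h(p(p(h(p(c)))))  →  h(p(c))   [R2 at ε]
3. h(p(c))  →  a   [R4 at ε]

yes — NF(t₁) = a, NF(t₂) = a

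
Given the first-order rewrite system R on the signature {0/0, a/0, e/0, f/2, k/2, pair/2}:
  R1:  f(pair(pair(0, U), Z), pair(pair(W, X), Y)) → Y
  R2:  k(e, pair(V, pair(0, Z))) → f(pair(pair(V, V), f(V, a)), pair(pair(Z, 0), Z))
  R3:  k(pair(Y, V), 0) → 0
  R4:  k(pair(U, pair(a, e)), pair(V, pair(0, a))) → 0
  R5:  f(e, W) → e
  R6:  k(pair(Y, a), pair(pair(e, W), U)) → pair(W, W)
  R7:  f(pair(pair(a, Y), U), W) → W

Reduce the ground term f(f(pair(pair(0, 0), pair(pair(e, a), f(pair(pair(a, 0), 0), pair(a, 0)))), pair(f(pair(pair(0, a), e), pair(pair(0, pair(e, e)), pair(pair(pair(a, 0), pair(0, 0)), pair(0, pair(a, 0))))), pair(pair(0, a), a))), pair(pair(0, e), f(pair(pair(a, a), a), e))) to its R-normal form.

1. f(f(pair(pair(0, 0), pair(pair(e, a), f(pair(pair(a, 0), 0), pair(a, 0)))), pair(f(pair(pair(0, a), e), pair(pair(0, pair(e, e)), pair(pair(pair(a, 0), pair(0, 0)), pair(0, pair(a, 0))))), pair(pair(0, a), a))), pair(pair(0, e), f(pair(pair(a, a), a), e)))  →  f(f(pair(pair(0, 0), pair(pair(e, a), pair(a, 0))), pair(f(pair(pair(0, a), e), pair(pair(0, pair(e, e)), pair(pair(pair(a, 0), pair(0, 0)), pair(0, pair(a, 0))))), pair(pair(0, a), a))), pair(pair(0, e), f(pair(pair(a, a), a), e)))   [R7 at 1.1.2.2]
2. f(f(pair(pair(0, 0), pair(pair(e, a), pair(a, 0))), pair(f(pair(pair(0, a), e), pair(pair(0, pair(e, e)), pair(pair(pair(a, 0), pair(0, 0)), pair(0, pair(a, 0))))), pair(pair(0, a), a))), pair(pair(0, e), f(pair(pair(a, a), a), e)))  →  f(f(pair(pair(0, 0), pair(pair(e, a), pair(a, 0))), pair(pair(pair(pair(a, 0), pair(0, 0)), pair(0, pair(a, 0))), pair(pair(0, a), a))), pair(pair(0, e), f(pair(pair(a, a), a), e)))   [R1 at 1.2.1]
3. f(f(pair(pair(0, 0), pair(pair(e, a), pair(a, 0))), pair(pair(pair(pair(a, 0), pair(0, 0)), pair(0, pair(a, 0))), pair(pair(0, a), a))), pair(pair(0, e), f(pair(pair(a, a), a), e)))  →  f(pair(pair(0, a), a), pair(pair(0, e), f(pair(pair(a, a), a), e)))   [R1 at 1]
4. f(pair(pair(0, a), a), pair(pair(0, e), f(pair(pair(a, a), a), e)))  →  f(pair(pair(a, a), a), e)   [R1 at ε]
5. f(pair(pair(a, a), a), e)  →  e   [R7 at ε]

e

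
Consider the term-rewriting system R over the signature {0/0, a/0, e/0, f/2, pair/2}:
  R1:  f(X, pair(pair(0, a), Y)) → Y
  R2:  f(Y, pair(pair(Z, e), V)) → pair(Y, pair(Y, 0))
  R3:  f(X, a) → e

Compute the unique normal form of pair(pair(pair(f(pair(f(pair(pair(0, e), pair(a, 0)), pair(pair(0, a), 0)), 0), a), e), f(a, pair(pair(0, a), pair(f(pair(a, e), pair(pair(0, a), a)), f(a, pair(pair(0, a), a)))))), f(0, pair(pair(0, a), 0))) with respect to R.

1. pair(pair(pair(f(pair(f(pair(pair(0, e), pair(a, 0)), pair(pair(0, a), 0)), 0), a), e), f(a, pair(pair(0, a), pair(f(pair(a, e), pair(pair(0, a), a)), f(a, pair(pair(0, a), a)))))), f(0, pair(pair(0, a), 0)))  →  pair(pair(pair(e, e), f(a, pair(pair(0, a), pair(f(pair(a, e), pair(pair(0, a), a)), f(a, pair(pair(0, a), a)))))), f(0, pair(pair(0, a), 0)))   [R3 at 1.1.1]
2. pair(pair(pair(e, e), f(a, pair(pair(0, a), pair(f(pair(a, e), pair(pair(0, a), a)), f(a, pair(pair(0, a), a)))))), f(0, pair(pair(0, a), 0)))  →  pair(pair(pair(e, e), pair(f(pair(a, e), pair(pair(0, a), a)), f(a, pair(pair(0, a), a)))), f(0, pair(pair(0, a), 0)))   [R1 at 1.2]
3. pair(pair(pair(e, e), pair(f(pair(a, e), pair(pair(0, a), a)), f(a, pair(pair(0, a), a)))), f(0, pair(pair(0, a), 0)))  →  pair(pair(pair(e, e), pair(a, f(a, pair(pair(0, a), a)))), f(0, pair(pair(0, a), 0)))   [R1 at 1.2.1]
4. pair(pair(pair(e, e), pair(a, f(a, pair(pair(0, a), a)))), f(0, pair(pair(0, a), 0)))  →  pair(pair(pair(e, e), pair(a, a)), f(0, pair(pair(0, a), 0)))   [R1 at 1.2.2]
5. pair(pair(pair(e, e), pair(a, a)), f(0, pair(pair(0, a), 0)))  →  pair(pair(pair(e, e), pair(a, a)), 0)   [R1 at 2]

pair(pair(pair(e, e), pair(a, a)), 0)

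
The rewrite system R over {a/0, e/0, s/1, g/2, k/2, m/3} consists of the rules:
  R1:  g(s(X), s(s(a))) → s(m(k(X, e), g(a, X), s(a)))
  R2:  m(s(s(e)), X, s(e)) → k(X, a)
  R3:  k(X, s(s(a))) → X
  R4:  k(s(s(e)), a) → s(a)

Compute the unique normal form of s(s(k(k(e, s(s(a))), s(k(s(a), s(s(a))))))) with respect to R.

s(s(e))

1. s(s(k(k(e, s(s(a))), s(k(s(a), s(s(a)))))))  →  s(s(k(e, s(k(s(a), s(s(a)))))))   [R3 at 1.1.1]
2. s(s(k(e, s(k(s(a), s(s(a)))))))  →  s(s(k(e, s(s(a)))))   [R3 at 1.1.2.1]
3. s(s(k(e, s(s(a)))))  →  s(s(e))   [R3 at 1.1]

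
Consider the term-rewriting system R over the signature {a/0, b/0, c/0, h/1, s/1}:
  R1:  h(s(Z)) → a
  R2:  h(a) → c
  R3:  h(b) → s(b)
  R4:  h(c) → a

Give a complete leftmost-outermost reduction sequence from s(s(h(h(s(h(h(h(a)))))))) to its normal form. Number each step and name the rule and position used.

s(s(c))

1. s(s(h(h(s(h(h(h(a))))))))  →  s(s(h(a)))   [R1 at 1.1.1]
2. s(s(h(a)))  →  s(s(c))   [R2 at 1.1]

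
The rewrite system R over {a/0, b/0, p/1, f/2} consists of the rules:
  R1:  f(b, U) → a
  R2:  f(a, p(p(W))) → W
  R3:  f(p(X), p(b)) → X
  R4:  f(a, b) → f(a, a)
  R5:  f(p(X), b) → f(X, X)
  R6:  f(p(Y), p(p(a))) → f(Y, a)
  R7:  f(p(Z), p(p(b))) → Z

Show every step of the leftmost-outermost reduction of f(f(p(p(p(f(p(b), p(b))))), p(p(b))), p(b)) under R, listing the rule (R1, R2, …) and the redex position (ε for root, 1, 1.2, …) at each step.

p(b)

1. f(f(p(p(p(f(p(b), p(b))))), p(p(b))), p(b))  →  f(p(p(f(p(b), p(b)))), p(b))   [R7 at 1]
2. f(p(p(f(p(b), p(b)))), p(b))  →  p(f(p(b), p(b)))   [R3 at ε]
3. p(f(p(b), p(b)))  →  p(b)   [R3 at 1]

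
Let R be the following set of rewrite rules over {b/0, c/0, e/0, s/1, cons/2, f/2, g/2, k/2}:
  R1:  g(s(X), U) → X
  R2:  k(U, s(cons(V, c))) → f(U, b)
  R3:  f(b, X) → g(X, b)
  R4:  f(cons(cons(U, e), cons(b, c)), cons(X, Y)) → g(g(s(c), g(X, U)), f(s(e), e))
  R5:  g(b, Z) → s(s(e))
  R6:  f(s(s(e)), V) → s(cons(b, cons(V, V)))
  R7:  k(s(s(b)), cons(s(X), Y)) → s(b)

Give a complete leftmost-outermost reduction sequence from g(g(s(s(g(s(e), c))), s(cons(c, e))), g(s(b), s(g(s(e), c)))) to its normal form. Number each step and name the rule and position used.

e

1. g(g(s(s(g(s(e), c))), s(cons(c, e))), g(s(b), s(g(s(e), c))))  →  g(s(g(s(e), c)), g(s(b), s(g(s(e), c))))   [R1 at 1]
2. g(s(g(s(e), c)), g(s(b), s(g(s(e), c))))  →  g(s(e), c)   [R1 at ε]
3. g(s(e), c)  →  e   [R1 at ε]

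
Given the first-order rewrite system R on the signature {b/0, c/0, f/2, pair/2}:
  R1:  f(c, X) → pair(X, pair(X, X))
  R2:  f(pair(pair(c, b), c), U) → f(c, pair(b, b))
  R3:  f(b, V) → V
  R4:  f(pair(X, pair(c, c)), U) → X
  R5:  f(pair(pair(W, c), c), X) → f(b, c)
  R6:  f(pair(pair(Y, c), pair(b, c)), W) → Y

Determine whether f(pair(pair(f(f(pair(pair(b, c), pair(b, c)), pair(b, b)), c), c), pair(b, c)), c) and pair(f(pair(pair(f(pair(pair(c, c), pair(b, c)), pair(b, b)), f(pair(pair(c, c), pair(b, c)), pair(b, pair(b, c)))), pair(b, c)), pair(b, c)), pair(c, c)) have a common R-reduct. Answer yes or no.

Reduce t₁ = f(pair(pair(f(f(pair(pair(b, c), pair(b, c)), pair(b, b)), c), c), pair(b, c)), c):
1. f(pair(pair(f(f(pair(pair(b, c), pair(b, c)), pair(b, b)), c), c), pair(b, c)), c)  →  f(f(pair(pair(b, c), pair(b, c)), pair(b, b)), c)   [R6 at ε]
2. f(f(pair(pair(b, c), pair(b, c)), pair(b, b)), c)  →  f(b, c)   [R6 at 1]
3. f(b, c)  →  c   [R3 at ε]

Reduce t₂ = pair(f(pair(pair(f(pair(pair(c, c), pair(b, c)), pair(b, b)), f(pair(pair(c, c), pair(b, c)), pair(b, pair(b, c)))), pair(b, c)), pair(b, c)), pair(c, c)):
1. pair(f(pair(pair(f(pair(pair(c, c), pair(b, c)), pair(b, b)), f(pair(pair(c, c), pair(b, c)), pair(b, pair(b, c)))), pair(b, c)), pair(b, c)), pair(c, c))  →  pair(f(pair(pair(c, f(pair(pair(c, c), pair(b, c)), pair(b, pair(b, c)))), pair(b, c)), pair(b, c)), pair(c, c))   [R6 at 1.1.1.1]
2. pair(f(pair(pair(c, f(pair(pair(c, c), pair(b, c)), pair(b, pair(b, c)))), pair(b, c)), pair(b, c)), pair(c, c))  →  pair(f(pair(pair(c, c), pair(b, c)), pair(b, c)), pair(c, c))   [R6 at 1.1.1.2]
3. pair(f(pair(pair(c, c), pair(b, c)), pair(b, c)), pair(c, c))  →  pair(c, pair(c, c))   [R6 at 1]

no — NF(t₁) = c, NF(t₂) = pair(c, pair(c, c))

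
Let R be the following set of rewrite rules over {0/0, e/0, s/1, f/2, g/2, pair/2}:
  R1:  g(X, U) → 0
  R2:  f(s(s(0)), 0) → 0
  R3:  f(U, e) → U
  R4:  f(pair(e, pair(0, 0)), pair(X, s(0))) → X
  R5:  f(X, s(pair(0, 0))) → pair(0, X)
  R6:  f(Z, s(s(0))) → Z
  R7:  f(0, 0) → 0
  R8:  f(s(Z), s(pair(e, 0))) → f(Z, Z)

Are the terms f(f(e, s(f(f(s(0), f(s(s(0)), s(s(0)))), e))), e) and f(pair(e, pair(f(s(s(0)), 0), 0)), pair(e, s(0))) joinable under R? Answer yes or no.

Reduce t₁ = f(f(e, s(f(f(s(0), f(s(s(0)), s(s(0)))), e))), e):
1. f(f(e, s(f(f(s(0), f(s(s(0)), s(s(0)))), e))), e)  →  f(e, s(f(f(s(0), f(s(s(0)), s(s(0)))), e)))   [R3 at ε]
2. f(e, s(f(f(s(0), f(s(s(0)), s(s(0)))), e)))  →  f(e, s(f(s(0), f(s(s(0)), s(s(0))))))   [R3 at 2.1]
3. f(e, s(f(s(0), f(s(s(0)), s(s(0))))))  →  f(e, s(f(s(0), s(s(0)))))   [R6 at 2.1.2]
4. f(e, s(f(s(0), s(s(0)))))  →  f(e, s(s(0)))   [R6 at 2.1]
5. f(e, s(s(0)))  →  e   [R6 at ε]

Reduce t₂ = f(pair(e, pair(f(s(s(0)), 0), 0)), pair(e, s(0))):
1. f(pair(e, pair(f(s(s(0)), 0), 0)), pair(e, s(0)))  →  f(pair(e, pair(0, 0)), pair(e, s(0)))   [R2 at 1.2.1]
2. f(pair(e, pair(0, 0)), pair(e, s(0)))  →  e   [R4 at ε]

yes — NF(t₁) = e, NF(t₂) = e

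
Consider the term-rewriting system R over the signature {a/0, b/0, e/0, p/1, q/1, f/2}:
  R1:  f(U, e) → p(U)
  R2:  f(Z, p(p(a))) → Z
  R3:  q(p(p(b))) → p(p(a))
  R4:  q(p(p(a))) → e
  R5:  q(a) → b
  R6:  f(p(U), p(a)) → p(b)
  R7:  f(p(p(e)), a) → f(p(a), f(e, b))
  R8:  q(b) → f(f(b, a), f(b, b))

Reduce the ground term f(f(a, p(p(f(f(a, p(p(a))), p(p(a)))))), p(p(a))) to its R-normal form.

a

1. f(f(a, p(p(f(f(a, p(p(a))), p(p(a)))))), p(p(a)))  →  f(a, p(p(f(f(a, p(p(a))), p(p(a))))))   [R2 at ε]
2. f(a, p(p(f(f(a, p(p(a))), p(p(a))))))  →  f(a, p(p(f(a, p(p(a))))))   [R2 at 2.1.1]
3. f(a, p(p(f(a, p(p(a))))))  →  f(a, p(p(a)))   [R2 at 2.1.1]
4. f(a, p(p(a)))  →  a   [R2 at ε]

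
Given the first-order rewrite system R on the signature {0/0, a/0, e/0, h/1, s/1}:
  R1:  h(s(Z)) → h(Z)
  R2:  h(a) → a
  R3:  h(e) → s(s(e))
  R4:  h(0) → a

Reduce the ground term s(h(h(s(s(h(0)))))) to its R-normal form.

1. s(h(h(s(s(h(0))))))  →  s(h(h(s(h(0)))))   [R1 at 1.1]
2. s(h(h(s(h(0)))))  →  s(h(h(h(0))))   [R1 at 1.1]
3. s(h(h(h(0))))  →  s(h(h(a)))   [R4 at 1.1.1]
4. s(h(h(a)))  →  s(h(a))   [R2 at 1.1]
5. s(h(a))  →  s(a)   [R2 at 1]

s(a)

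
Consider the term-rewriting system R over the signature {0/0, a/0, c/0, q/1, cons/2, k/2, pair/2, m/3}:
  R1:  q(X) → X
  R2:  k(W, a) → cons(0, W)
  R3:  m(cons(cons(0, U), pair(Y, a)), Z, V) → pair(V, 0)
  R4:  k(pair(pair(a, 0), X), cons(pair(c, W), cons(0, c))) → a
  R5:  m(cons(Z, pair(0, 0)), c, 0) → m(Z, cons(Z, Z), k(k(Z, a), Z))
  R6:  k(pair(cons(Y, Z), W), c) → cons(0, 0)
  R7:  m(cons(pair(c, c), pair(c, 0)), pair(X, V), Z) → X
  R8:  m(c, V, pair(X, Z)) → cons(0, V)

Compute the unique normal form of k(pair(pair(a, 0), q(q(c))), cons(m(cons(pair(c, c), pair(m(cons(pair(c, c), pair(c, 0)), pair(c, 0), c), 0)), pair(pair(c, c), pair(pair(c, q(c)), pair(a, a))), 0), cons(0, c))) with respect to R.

a

1. k(pair(pair(a, 0), q(q(c))), cons(m(cons(pair(c, c), pair(m(cons(pair(c, c), pair(c, 0)), pair(c, 0), c), 0)), pair(pair(c, c), pair(pair(c, q(c)), pair(a, a))), 0), cons(0, c)))  →  k(pair(pair(a, 0), q(c)), cons(m(cons(pair(c, c), pair(m(cons(pair(c, c), pair(c, 0)), pair(c, 0), c), 0)), pair(pair(c, c), pair(pair(c, q(c)), pair(a, a))), 0), cons(0, c)))   [R1 at 1.2]
2. k(pair(pair(a, 0), q(c)), cons(m(cons(pair(c, c), pair(m(cons(pair(c, c), pair(c, 0)), pair(c, 0), c), 0)), pair(pair(c, c), pair(pair(c, q(c)), pair(a, a))), 0), cons(0, c)))  →  k(pair(pair(a, 0), c), cons(m(cons(pair(c, c), pair(m(cons(pair(c, c), pair(c, 0)), pair(c, 0), c), 0)), pair(pair(c, c), pair(pair(c, q(c)), pair(a, a))), 0), cons(0, c)))   [R1 at 1.2]
3. k(pair(pair(a, 0), c), cons(m(cons(pair(c, c), pair(m(cons(pair(c, c), pair(c, 0)), pair(c, 0), c), 0)), pair(pair(c, c), pair(pair(c, q(c)), pair(a, a))), 0), cons(0, c)))  →  k(pair(pair(a, 0), c), cons(m(cons(pair(c, c), pair(c, 0)), pair(pair(c, c), pair(pair(c, q(c)), pair(a, a))), 0), cons(0, c)))   [R7 at 2.1.1.2.1]
4. k(pair(pair(a, 0), c), cons(m(cons(pair(c, c), pair(c, 0)), pair(pair(c, c), pair(pair(c, q(c)), pair(a, a))), 0), cons(0, c)))  →  k(pair(pair(a, 0), c), cons(pair(c, c), cons(0, c)))   [R7 at 2.1]
5. k(pair(pair(a, 0), c), cons(pair(c, c), cons(0, c)))  →  a   [R4 at ε]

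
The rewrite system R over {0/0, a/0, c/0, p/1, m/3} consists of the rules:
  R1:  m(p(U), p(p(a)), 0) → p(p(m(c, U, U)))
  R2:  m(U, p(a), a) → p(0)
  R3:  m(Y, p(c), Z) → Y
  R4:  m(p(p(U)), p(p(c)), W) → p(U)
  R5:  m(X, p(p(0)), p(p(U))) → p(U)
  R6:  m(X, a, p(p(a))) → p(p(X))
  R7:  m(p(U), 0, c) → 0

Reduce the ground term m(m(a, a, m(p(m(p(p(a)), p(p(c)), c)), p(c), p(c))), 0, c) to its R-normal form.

1. m(m(a, a, m(p(m(p(p(a)), p(p(c)), c)), p(c), p(c))), 0, c)  →  m(m(a, a, p(m(p(p(a)), p(p(c)), c))), 0, c)   [R3 at 1.3]
2. m(m(a, a, p(m(p(p(a)), p(p(c)), c))), 0, c)  →  m(m(a, a, p(p(a))), 0, c)   [R4 at 1.3.1]
3. m(m(a, a, p(p(a))), 0, c)  →  m(p(p(a)), 0, c)   [R6 at 1]
4. m(p(p(a)), 0, c)  →  0   [R7 at ε]

0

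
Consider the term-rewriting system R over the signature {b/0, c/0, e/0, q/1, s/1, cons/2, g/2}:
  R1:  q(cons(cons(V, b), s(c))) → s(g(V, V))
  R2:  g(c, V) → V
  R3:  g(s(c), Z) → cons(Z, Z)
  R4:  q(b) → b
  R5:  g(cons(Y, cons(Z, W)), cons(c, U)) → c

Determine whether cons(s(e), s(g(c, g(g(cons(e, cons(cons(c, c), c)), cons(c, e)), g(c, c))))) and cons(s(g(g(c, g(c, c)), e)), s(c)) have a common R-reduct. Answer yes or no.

Reduce t₁ = cons(s(e), s(g(c, g(g(cons(e, cons(cons(c, c), c)), cons(c, e)), g(c, c))))):
1. cons(s(e), s(g(c, g(g(cons(e, cons(cons(c, c), c)), cons(c, e)), g(c, c)))))  →  cons(s(e), s(g(g(cons(e, cons(cons(c, c), c)), cons(c, e)), g(c, c))))   [R2 at 2.1]
2. cons(s(e), s(g(g(cons(e, cons(cons(c, c), c)), cons(c, e)), g(c, c))))  →  cons(s(e), s(g(c, g(c, c))))   [R5 at 2.1.1]
3. cons(s(e), s(g(c, g(c, c))))  →  cons(s(e), s(g(c, c)))   [R2 at 2.1]
4. cons(s(e), s(g(c, c)))  →  cons(s(e), s(c))   [R2 at 2.1]

Reduce t₂ = cons(s(g(g(c, g(c, c)), e)), s(c)):
1. cons(s(g(g(c, g(c, c)), e)), s(c))  →  cons(s(g(g(c, c), e)), s(c))   [R2 at 1.1.1]
2. cons(s(g(g(c, c), e)), s(c))  →  cons(s(g(c, e)), s(c))   [R2 at 1.1.1]
3. cons(s(g(c, e)), s(c))  →  cons(s(e), s(c))   [R2 at 1.1]

yes — NF(t₁) = cons(s(e), s(c)), NF(t₂) = cons(s(e), s(c))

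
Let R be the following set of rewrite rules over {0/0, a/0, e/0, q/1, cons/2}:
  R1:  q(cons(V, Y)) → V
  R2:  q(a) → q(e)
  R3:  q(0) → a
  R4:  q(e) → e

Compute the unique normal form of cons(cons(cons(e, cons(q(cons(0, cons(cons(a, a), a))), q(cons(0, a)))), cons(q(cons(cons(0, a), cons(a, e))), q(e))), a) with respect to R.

1. cons(cons(cons(e, cons(q(cons(0, cons(cons(a, a), a))), q(cons(0, a)))), cons(q(cons(cons(0, a), cons(a, e))), q(e))), a)  →  cons(cons(cons(e, cons(0, q(cons(0, a)))), cons(q(cons(cons(0, a), cons(a, e))), q(e))), a)   [R1 at 1.1.2.1]
2. cons(cons(cons(e, cons(0, q(cons(0, a)))), cons(q(cons(cons(0, a), cons(a, e))), q(e))), a)  →  cons(cons(cons(e, cons(0, 0)), cons(q(cons(cons(0, a), cons(a, e))), q(e))), a)   [R1 at 1.1.2.2]
3. cons(cons(cons(e, cons(0, 0)), cons(q(cons(cons(0, a), cons(a, e))), q(e))), a)  →  cons(cons(cons(e, cons(0, 0)), cons(cons(0, a), q(e))), a)   [R1 at 1.2.1]
4. cons(cons(cons(e, cons(0, 0)), cons(cons(0, a), q(e))), a)  →  cons(cons(cons(e, cons(0, 0)), cons(cons(0, a), e)), a)   [R4 at 1.2.2]

cons(cons(cons(e, cons(0, 0)), cons(cons(0, a), e)), a)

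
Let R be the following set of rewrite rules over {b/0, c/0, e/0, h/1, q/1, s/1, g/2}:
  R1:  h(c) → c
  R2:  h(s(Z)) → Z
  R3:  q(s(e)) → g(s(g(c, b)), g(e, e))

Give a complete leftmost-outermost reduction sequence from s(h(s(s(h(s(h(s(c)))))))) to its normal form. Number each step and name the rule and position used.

1. s(h(s(s(h(s(h(s(c))))))))  →  s(s(h(s(h(s(c))))))   [R2 at 1]
2. s(s(h(s(h(s(c))))))  →  s(s(h(s(c))))   [R2 at 1.1]
3. s(s(h(s(c))))  →  s(s(c))   [R2 at 1.1]

s(s(c))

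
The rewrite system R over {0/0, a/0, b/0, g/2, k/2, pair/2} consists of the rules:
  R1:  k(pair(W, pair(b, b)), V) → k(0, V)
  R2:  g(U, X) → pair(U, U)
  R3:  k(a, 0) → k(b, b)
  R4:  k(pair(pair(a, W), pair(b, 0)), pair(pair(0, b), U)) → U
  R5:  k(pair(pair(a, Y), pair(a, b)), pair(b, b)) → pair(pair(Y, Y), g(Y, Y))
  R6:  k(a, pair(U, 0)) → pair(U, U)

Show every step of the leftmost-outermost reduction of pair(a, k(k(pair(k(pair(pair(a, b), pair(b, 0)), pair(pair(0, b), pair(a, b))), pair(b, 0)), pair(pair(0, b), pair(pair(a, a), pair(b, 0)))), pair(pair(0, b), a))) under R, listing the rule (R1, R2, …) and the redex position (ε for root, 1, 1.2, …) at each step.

1. pair(a, k(k(pair(k(pair(pair(a, b), pair(b, 0)), pair(pair(0, b), pair(a, b))), pair(b, 0)), pair(pair(0, b), pair(pair(a, a), pair(b, 0)))), pair(pair(0, b), a)))  →  pair(a, k(k(pair(pair(a, b), pair(b, 0)), pair(pair(0, b), pair(pair(a, a), pair(b, 0)))), pair(pair(0, b), a)))   [R4 at 2.1.1.1]
2. pair(a, k(k(pair(pair(a, b), pair(b, 0)), pair(pair(0, b), pair(pair(a, a), pair(b, 0)))), pair(pair(0, b), a)))  →  pair(a, k(pair(pair(a, a), pair(b, 0)), pair(pair(0, b), a)))   [R4 at 2.1]
3. pair(a, k(pair(pair(a, a), pair(b, 0)), pair(pair(0, b), a)))  →  pair(a, a)   [R4 at 2]

pair(a, a)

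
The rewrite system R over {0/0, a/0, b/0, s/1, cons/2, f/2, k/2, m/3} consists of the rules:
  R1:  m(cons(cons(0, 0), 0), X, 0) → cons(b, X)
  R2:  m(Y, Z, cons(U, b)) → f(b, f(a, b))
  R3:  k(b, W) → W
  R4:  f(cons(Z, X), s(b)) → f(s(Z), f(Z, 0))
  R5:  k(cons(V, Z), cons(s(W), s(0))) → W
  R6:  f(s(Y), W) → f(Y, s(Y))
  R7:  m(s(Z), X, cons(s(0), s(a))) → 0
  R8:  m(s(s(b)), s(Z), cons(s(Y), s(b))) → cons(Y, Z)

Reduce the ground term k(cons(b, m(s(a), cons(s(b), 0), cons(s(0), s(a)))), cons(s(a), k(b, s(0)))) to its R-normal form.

a

1. k(cons(b, m(s(a), cons(s(b), 0), cons(s(0), s(a)))), cons(s(a), k(b, s(0))))  →  k(cons(b, 0), cons(s(a), k(b, s(0))))   [R7 at 1.2]
2. k(cons(b, 0), cons(s(a), k(b, s(0))))  →  k(cons(b, 0), cons(s(a), s(0)))   [R3 at 2.2]
3. k(cons(b, 0), cons(s(a), s(0)))  →  a   [R5 at ε]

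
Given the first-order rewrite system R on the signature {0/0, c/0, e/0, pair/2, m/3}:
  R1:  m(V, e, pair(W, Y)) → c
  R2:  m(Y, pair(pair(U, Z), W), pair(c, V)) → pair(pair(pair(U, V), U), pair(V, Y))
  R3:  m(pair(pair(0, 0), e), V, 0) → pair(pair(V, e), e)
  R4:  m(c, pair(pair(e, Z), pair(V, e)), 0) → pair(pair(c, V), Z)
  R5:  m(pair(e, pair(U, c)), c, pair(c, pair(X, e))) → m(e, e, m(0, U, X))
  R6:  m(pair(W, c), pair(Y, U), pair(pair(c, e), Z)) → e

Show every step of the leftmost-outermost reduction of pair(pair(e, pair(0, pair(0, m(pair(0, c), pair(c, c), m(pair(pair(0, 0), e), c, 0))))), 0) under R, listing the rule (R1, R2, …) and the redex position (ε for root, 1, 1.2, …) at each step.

pair(pair(e, pair(0, pair(0, e))), 0)

1. pair(pair(e, pair(0, pair(0, m(pair(0, c), pair(c, c), m(pair(pair(0, 0), e), c, 0))))), 0)  →  pair(pair(e, pair(0, pair(0, m(pair(0, c), pair(c, c), pair(pair(c, e), e))))), 0)   [R3 at 1.2.2.2.3]
2. pair(pair(e, pair(0, pair(0, m(pair(0, c), pair(c, c), pair(pair(c, e), e))))), 0)  →  pair(pair(e, pair(0, pair(0, e))), 0)   [R6 at 1.2.2.2]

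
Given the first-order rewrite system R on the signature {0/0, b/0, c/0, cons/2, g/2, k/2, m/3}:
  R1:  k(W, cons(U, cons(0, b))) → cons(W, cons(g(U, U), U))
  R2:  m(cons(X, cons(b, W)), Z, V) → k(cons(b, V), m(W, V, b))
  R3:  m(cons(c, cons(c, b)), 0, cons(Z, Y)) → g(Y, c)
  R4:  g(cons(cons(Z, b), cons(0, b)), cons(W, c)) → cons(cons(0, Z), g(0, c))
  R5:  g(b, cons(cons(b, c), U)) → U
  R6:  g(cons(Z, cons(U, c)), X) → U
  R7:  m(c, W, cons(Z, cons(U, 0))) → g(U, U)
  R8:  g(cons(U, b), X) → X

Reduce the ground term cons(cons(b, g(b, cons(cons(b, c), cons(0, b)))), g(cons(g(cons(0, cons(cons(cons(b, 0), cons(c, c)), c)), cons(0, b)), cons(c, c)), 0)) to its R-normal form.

cons(cons(b, cons(0, b)), c)

1. cons(cons(b, g(b, cons(cons(b, c), cons(0, b)))), g(cons(g(cons(0, cons(cons(cons(b, 0), cons(c, c)), c)), cons(0, b)), cons(c, c)), 0))  →  cons(cons(b, cons(0, b)), g(cons(g(cons(0, cons(cons(cons(b, 0), cons(c, c)), c)), cons(0, b)), cons(c, c)), 0))   [R5 at 1.2]
2. cons(cons(b, cons(0, b)), g(cons(g(cons(0, cons(cons(cons(b, 0), cons(c, c)), c)), cons(0, b)), cons(c, c)), 0))  →  cons(cons(b, cons(0, b)), c)   [R6 at 2]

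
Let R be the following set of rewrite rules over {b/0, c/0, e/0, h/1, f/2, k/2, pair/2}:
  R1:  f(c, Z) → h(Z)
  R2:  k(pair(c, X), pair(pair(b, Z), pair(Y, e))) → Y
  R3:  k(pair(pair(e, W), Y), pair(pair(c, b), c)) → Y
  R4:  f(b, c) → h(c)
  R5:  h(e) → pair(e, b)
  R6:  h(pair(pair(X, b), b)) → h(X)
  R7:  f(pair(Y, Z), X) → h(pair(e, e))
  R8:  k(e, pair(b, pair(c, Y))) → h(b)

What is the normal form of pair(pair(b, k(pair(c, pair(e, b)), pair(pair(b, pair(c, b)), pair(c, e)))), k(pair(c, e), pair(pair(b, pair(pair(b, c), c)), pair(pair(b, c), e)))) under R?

pair(pair(b, c), pair(b, c))

1. pair(pair(b, k(pair(c, pair(e, b)), pair(pair(b, pair(c, b)), pair(c, e)))), k(pair(c, e), pair(pair(b, pair(pair(b, c), c)), pair(pair(b, c), e))))  →  pair(pair(b, c), k(pair(c, e), pair(pair(b, pair(pair(b, c), c)), pair(pair(b, c), e))))   [R2 at 1.2]
2. pair(pair(b, c), k(pair(c, e), pair(pair(b, pair(pair(b, c), c)), pair(pair(b, c), e))))  →  pair(pair(b, c), pair(b, c))   [R2 at 2]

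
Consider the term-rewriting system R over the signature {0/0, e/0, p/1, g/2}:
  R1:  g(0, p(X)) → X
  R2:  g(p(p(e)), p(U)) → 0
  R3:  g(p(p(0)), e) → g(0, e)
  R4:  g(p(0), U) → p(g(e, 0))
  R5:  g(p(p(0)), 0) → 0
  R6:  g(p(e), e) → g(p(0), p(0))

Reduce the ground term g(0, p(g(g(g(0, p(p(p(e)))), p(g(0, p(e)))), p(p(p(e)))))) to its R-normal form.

1. g(0, p(g(g(g(0, p(p(p(e)))), p(g(0, p(e)))), p(p(p(e))))))  →  g(g(g(0, p(p(p(e)))), p(g(0, p(e)))), p(p(p(e))))   [R1 at ε]
2. g(g(g(0, p(p(p(e)))), p(g(0, p(e)))), p(p(p(e))))  →  g(g(p(p(e)), p(g(0, p(e)))), p(p(p(e))))   [R1 at 1.1]
3. g(g(p(p(e)), p(g(0, p(e)))), p(p(p(e))))  →  g(0, p(p(p(e))))   [R2 at 1]
4. g(0, p(p(p(e))))  →  p(p(e))   [R1 at ε]

p(p(e))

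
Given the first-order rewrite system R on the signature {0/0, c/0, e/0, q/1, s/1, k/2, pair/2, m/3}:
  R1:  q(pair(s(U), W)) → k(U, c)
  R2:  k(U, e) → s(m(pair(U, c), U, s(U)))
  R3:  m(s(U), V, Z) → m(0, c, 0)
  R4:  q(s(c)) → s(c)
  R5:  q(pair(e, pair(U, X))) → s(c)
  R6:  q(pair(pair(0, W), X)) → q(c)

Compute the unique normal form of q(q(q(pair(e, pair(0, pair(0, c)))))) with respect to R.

1. q(q(q(pair(e, pair(0, pair(0, c))))))  →  q(q(s(c)))   [R5 at 1.1]
2. q(q(s(c)))  →  q(s(c))   [R4 at 1]
3. q(s(c))  →  s(c)   [R4 at ε]

s(c)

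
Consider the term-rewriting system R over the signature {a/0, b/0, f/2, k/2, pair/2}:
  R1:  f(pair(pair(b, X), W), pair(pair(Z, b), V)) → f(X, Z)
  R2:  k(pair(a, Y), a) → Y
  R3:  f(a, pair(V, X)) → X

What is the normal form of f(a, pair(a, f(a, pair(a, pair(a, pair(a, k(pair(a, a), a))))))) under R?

1. f(a, pair(a, f(a, pair(a, pair(a, pair(a, k(pair(a, a), a)))))))  →  f(a, pair(a, pair(a, pair(a, k(pair(a, a), a)))))   [R3 at ε]
2. f(a, pair(a, pair(a, pair(a, k(pair(a, a), a)))))  →  pair(a, pair(a, k(pair(a, a), a)))   [R3 at ε]
3. pair(a, pair(a, k(pair(a, a), a)))  →  pair(a, pair(a, a))   [R2 at 2.2]

pair(a, pair(a, a))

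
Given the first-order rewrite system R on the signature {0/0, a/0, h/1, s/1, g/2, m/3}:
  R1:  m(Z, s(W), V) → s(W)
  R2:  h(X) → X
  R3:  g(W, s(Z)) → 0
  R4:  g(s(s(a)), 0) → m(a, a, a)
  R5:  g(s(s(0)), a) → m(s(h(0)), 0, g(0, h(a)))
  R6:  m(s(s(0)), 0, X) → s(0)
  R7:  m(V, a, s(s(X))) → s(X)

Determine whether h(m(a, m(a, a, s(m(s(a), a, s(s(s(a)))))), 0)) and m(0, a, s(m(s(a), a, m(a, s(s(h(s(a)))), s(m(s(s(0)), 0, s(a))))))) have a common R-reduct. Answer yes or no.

Reduce t₁ = h(m(a, m(a, a, s(m(s(a), a, s(s(s(a)))))), 0)):
1. h(m(a, m(a, a, s(m(s(a), a, s(s(s(a)))))), 0))  →  m(a, m(a, a, s(m(s(a), a, s(s(s(a)))))), 0)   [R2 at ε]
2. m(a, m(a, a, s(m(s(a), a, s(s(s(a)))))), 0)  →  m(a, m(a, a, s(s(s(a)))), 0)   [R7 at 2.3.1]
3. m(a, m(a, a, s(s(s(a)))), 0)  →  m(a, s(s(a)), 0)   [R7 at 2]
4. m(a, s(s(a)), 0)  →  s(s(a))   [R1 at ε]

Reduce t₂ = m(0, a, s(m(s(a), a, m(a, s(s(h(s(a)))), s(m(s(s(0)), 0, s(a))))))):
1. m(0, a, s(m(s(a), a, m(a, s(s(h(s(a)))), s(m(s(s(0)), 0, s(a)))))))  →  m(0, a, s(m(s(a), a, s(s(h(s(a)))))))   [R1 at 3.1.3]
2. m(0, a, s(m(s(a), a, s(s(h(s(a)))))))  →  m(0, a, s(s(h(s(a)))))   [R7 at 3.1]
3. m(0, a, s(s(h(s(a)))))  →  s(h(s(a)))   [R7 at ε]
4. s(h(s(a)))  →  s(s(a))   [R2 at 1]

yes — NF(t₁) = s(s(a)), NF(t₂) = s(s(a))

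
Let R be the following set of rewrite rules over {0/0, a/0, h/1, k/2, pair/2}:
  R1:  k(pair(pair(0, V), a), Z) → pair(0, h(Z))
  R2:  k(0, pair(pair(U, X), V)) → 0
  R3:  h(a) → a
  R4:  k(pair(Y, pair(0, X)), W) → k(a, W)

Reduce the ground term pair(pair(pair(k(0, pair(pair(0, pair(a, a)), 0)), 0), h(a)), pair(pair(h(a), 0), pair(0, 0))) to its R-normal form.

pair(pair(pair(0, 0), a), pair(pair(a, 0), pair(0, 0)))

1. pair(pair(pair(k(0, pair(pair(0, pair(a, a)), 0)), 0), h(a)), pair(pair(h(a), 0), pair(0, 0)))  →  pair(pair(pair(0, 0), h(a)), pair(pair(h(a), 0), pair(0, 0)))   [R2 at 1.1.1]
2. pair(pair(pair(0, 0), h(a)), pair(pair(h(a), 0), pair(0, 0)))  →  pair(pair(pair(0, 0), a), pair(pair(h(a), 0), pair(0, 0)))   [R3 at 1.2]
3. pair(pair(pair(0, 0), a), pair(pair(h(a), 0), pair(0, 0)))  →  pair(pair(pair(0, 0), a), pair(pair(a, 0), pair(0, 0)))   [R3 at 2.1.1]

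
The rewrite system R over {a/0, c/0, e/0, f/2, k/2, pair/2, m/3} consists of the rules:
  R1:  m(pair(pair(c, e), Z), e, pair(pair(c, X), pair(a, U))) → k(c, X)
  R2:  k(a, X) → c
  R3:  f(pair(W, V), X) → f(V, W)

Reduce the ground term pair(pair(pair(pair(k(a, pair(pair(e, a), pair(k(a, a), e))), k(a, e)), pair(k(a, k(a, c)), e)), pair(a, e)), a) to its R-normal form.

pair(pair(pair(pair(c, c), pair(c, e)), pair(a, e)), a)

1. pair(pair(pair(pair(k(a, pair(pair(e, a), pair(k(a, a), e))), k(a, e)), pair(k(a, k(a, c)), e)), pair(a, e)), a)  →  pair(pair(pair(pair(c, k(a, e)), pair(k(a, k(a, c)), e)), pair(a, e)), a)   [R2 at 1.1.1.1]
2. pair(pair(pair(pair(c, k(a, e)), pair(k(a, k(a, c)), e)), pair(a, e)), a)  →  pair(pair(pair(pair(c, c), pair(k(a, k(a, c)), e)), pair(a, e)), a)   [R2 at 1.1.1.2]
3. pair(pair(pair(pair(c, c), pair(k(a, k(a, c)), e)), pair(a, e)), a)  →  pair(pair(pair(pair(c, c), pair(c, e)), pair(a, e)), a)   [R2 at 1.1.2.1]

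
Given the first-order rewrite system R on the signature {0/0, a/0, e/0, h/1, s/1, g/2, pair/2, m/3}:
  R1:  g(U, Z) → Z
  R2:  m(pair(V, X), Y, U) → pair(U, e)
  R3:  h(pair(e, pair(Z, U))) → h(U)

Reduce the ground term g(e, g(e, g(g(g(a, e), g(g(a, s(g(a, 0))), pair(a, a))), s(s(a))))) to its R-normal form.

1. g(e, g(e, g(g(g(a, e), g(g(a, s(g(a, 0))), pair(a, a))), s(s(a)))))  →  g(e, g(g(g(a, e), g(g(a, s(g(a, 0))), pair(a, a))), s(s(a))))   [R1 at ε]
2. g(e, g(g(g(a, e), g(g(a, s(g(a, 0))), pair(a, a))), s(s(a))))  →  g(g(g(a, e), g(g(a, s(g(a, 0))), pair(a, a))), s(s(a)))   [R1 at ε]
3. g(g(g(a, e), g(g(a, s(g(a, 0))), pair(a, a))), s(s(a)))  →  s(s(a))   [R1 at ε]

s(s(a))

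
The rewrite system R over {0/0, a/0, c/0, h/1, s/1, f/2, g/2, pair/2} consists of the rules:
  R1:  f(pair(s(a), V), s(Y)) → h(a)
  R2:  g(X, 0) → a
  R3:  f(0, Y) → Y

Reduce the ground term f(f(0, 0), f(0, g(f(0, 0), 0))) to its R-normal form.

a

1. f(f(0, 0), f(0, g(f(0, 0), 0)))  →  f(0, f(0, g(f(0, 0), 0)))   [R3 at 1]
2. f(0, f(0, g(f(0, 0), 0)))  →  f(0, g(f(0, 0), 0))   [R3 at ε]
3. f(0, g(f(0, 0), 0))  →  g(f(0, 0), 0)   [R3 at ε]
4. g(f(0, 0), 0)  →  a   [R2 at ε]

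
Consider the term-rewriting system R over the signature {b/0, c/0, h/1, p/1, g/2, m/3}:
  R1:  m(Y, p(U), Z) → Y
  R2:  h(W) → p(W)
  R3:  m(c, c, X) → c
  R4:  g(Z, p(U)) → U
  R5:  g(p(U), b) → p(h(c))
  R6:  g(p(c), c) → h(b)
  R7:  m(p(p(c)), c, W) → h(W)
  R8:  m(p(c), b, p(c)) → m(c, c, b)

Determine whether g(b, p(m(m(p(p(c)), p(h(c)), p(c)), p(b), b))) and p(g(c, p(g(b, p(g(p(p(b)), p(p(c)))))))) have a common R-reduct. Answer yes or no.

Reduce t₁ = g(b, p(m(m(p(p(c)), p(h(c)), p(c)), p(b), b))):
1. g(b, p(m(m(p(p(c)), p(h(c)), p(c)), p(b), b)))  →  m(m(p(p(c)), p(h(c)), p(c)), p(b), b)   [R4 at ε]
2. m(m(p(p(c)), p(h(c)), p(c)), p(b), b)  →  m(p(p(c)), p(h(c)), p(c))   [R1 at ε]
3. m(p(p(c)), p(h(c)), p(c))  →  p(p(c))   [R1 at ε]

Reduce t₂ = p(g(c, p(g(b, p(g(p(p(b)), p(p(c)))))))):
1. p(g(c, p(g(b, p(g(p(p(b)), p(p(c))))))))  →  p(g(b, p(g(p(p(b)), p(p(c))))))   [R4 at 1]
2. p(g(b, p(g(p(p(b)), p(p(c))))))  →  p(g(p(p(b)), p(p(c))))   [R4 at 1]
3. p(g(p(p(b)), p(p(c))))  →  p(p(c))   [R4 at 1]

yes — NF(t₁) = p(p(c)), NF(t₂) = p(p(c))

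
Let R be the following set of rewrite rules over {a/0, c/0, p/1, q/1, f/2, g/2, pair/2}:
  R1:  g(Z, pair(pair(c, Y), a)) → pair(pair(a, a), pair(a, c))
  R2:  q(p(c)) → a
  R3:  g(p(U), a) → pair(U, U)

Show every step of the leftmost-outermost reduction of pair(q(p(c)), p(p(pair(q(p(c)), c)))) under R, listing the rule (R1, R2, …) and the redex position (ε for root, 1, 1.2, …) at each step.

1. pair(q(p(c)), p(p(pair(q(p(c)), c))))  →  pair(a, p(p(pair(q(p(c)), c))))   [R2 at 1]
2. pair(a, p(p(pair(q(p(c)), c))))  →  pair(a, p(p(pair(a, c))))   [R2 at 2.1.1.1]

pair(a, p(p(pair(a, c))))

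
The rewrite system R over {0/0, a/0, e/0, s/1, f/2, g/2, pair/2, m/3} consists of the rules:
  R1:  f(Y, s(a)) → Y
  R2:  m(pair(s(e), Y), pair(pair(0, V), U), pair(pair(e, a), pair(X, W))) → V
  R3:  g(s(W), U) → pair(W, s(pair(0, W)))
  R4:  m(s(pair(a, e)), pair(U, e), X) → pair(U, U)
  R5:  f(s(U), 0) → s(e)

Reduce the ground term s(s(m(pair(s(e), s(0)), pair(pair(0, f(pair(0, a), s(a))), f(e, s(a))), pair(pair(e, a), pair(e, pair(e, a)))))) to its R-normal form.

1. s(s(m(pair(s(e), s(0)), pair(pair(0, f(pair(0, a), s(a))), f(e, s(a))), pair(pair(e, a), pair(e, pair(e, a))))))  →  s(s(f(pair(0, a), s(a))))   [R2 at 1.1]
2. s(s(f(pair(0, a), s(a))))  →  s(s(pair(0, a)))   [R1 at 1.1]

s(s(pair(0, a)))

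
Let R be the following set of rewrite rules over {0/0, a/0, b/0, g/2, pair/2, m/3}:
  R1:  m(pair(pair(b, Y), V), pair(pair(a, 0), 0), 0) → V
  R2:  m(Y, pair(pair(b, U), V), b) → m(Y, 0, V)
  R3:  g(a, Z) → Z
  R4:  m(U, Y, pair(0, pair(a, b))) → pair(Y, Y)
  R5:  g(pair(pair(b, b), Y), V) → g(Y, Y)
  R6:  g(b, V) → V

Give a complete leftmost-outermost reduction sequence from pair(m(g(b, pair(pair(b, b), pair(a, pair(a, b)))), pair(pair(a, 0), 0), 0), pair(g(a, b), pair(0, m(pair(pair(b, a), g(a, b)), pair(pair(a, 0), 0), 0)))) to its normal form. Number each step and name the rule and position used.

pair(pair(a, pair(a, b)), pair(b, pair(0, b)))

1. pair(m(g(b, pair(pair(b, b), pair(a, pair(a, b)))), pair(pair(a, 0), 0), 0), pair(g(a, b), pair(0, m(pair(pair(b, a), g(a, b)), pair(pair(a, 0), 0), 0))))  →  pair(m(pair(pair(b, b), pair(a, pair(a, b))), pair(pair(a, 0), 0), 0), pair(g(a, b), pair(0, m(pair(pair(b, a), g(a, b)), pair(pair(a, 0), 0), 0))))   [R6 at 1.1]
2. pair(m(pair(pair(b, b), pair(a, pair(a, b))), pair(pair(a, 0), 0), 0), pair(g(a, b), pair(0, m(pair(pair(b, a), g(a, b)), pair(pair(a, 0), 0), 0))))  →  pair(pair(a, pair(a, b)), pair(g(a, b), pair(0, m(pair(pair(b, a), g(a, b)), pair(pair(a, 0), 0), 0))))   [R1 at 1]
3. pair(pair(a, pair(a, b)), pair(g(a, b), pair(0, m(pair(pair(b, a), g(a, b)), pair(pair(a, 0), 0), 0))))  →  pair(pair(a, pair(a, b)), pair(b, pair(0, m(pair(pair(b, a), g(a, b)), pair(pair(a, 0), 0), 0))))   [R3 at 2.1]
4. pair(pair(a, pair(a, b)), pair(b, pair(0, m(pair(pair(b, a), g(a, b)), pair(pair(a, 0), 0), 0))))  →  pair(pair(a, pair(a, b)), pair(b, pair(0, g(a, b))))   [R1 at 2.2.2]
5. pair(pair(a, pair(a, b)), pair(b, pair(0, g(a, b))))  →  pair(pair(a, pair(a, b)), pair(b, pair(0, b)))   [R3 at 2.2.2]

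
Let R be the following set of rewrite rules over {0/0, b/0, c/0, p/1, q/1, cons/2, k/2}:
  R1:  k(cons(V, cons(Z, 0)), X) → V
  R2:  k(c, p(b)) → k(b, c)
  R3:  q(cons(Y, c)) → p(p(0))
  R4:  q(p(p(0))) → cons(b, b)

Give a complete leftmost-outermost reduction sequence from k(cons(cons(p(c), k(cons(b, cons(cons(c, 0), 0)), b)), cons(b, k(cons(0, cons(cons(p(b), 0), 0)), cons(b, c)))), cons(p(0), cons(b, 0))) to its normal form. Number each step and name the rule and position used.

cons(p(c), b)

1. k(cons(cons(p(c), k(cons(b, cons(cons(c, 0), 0)), b)), cons(b, k(cons(0, cons(cons(p(b), 0), 0)), cons(b, c)))), cons(p(0), cons(b, 0)))  →  k(cons(cons(p(c), b), cons(b, k(cons(0, cons(cons(p(b), 0), 0)), cons(b, c)))), cons(p(0), cons(b, 0)))   [R1 at 1.1.2]
2. k(cons(cons(p(c), b), cons(b, k(cons(0, cons(cons(p(b), 0), 0)), cons(b, c)))), cons(p(0), cons(b, 0)))  →  k(cons(cons(p(c), b), cons(b, 0)), cons(p(0), cons(b, 0)))   [R1 at 1.2.2]
3. k(cons(cons(p(c), b), cons(b, 0)), cons(p(0), cons(b, 0)))  →  cons(p(c), b)   [R1 at ε]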